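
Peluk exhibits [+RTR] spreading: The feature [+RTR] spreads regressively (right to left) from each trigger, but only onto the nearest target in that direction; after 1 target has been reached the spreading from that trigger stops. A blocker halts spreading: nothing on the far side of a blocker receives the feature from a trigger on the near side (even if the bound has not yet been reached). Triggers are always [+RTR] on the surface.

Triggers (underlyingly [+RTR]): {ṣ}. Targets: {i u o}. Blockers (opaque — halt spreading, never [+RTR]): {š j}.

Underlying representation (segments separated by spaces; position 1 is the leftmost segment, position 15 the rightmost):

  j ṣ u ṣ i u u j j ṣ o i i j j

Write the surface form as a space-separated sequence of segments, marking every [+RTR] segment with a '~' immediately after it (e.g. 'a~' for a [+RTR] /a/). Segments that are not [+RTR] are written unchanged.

From /ṣ/ at 2 leftward: 1 /j/ blocks.
From /ṣ/ at 4 leftward: 3 /u/ → [+RTR]; bound reached.
From /ṣ/ at 10 leftward: 9 /j/ blocks.
Targets with no active source: positions 5 6 7 11 12 13 stay [-emphatic].
[+RTR] positions on the surface: 2 3 4 10.

j ṣ~ u~ ṣ~ i u u j j ṣ~ o i i j j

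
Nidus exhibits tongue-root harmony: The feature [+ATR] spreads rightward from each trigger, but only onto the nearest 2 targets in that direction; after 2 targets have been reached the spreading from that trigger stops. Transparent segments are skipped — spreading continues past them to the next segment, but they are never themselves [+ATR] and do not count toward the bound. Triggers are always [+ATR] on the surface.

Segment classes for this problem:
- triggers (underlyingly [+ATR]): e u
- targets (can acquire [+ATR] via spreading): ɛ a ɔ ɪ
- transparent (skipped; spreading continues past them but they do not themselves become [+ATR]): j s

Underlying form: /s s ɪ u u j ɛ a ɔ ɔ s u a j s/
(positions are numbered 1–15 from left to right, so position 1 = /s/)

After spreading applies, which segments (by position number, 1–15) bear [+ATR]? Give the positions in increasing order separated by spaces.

From /u/ at 4 rightward: 5 /u/ is itself a trigger — this domain ends here.
From /u/ at 5 rightward: 6 /j/ transparent; 7 /ɛ/ → [+ATR]; 8 /a/ → [+ATR]; bound reached.
From /u/ at 12 rightward: 13 /a/ → [+ATR]; 14 /j/ transparent; 15 /s/ transparent; word edge.
Targets with no active source: positions 3 9 10 stay [-ATR].

4 5 7 8 12 13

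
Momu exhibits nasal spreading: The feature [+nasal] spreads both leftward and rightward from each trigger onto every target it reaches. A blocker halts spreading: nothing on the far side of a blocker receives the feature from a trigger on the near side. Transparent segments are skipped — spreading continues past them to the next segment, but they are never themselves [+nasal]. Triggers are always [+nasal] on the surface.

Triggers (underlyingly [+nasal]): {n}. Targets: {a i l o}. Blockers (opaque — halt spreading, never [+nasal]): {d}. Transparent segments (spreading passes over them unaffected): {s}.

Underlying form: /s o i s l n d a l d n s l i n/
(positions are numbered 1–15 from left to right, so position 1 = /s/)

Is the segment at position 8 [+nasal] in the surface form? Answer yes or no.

no

From /n/ at 6 rightward: 7 /d/ blocks.
From /n/ at 6 leftward: 5 /l/ → [+nasal]; 4 /s/ transparent; 3 /i/ → [+nasal]; 2 /o/ → [+nasal]; 1 /s/ transparent; word edge.
From /n/ at 11 rightward: 12 /s/ transparent; 13 /l/ → [+nasal]; 14 /i/ → [+nasal]; 15 /n/ is itself a trigger — this domain ends here.
From /n/ at 11 leftward: 10 /d/ blocks.
From /n/ at 15 rightward: word edge.
From /n/ at 15 leftward: 14 /i/ → [+nasal]; 13 /l/ → [+nasal]; 12 /s/ transparent; 11 /n/ is itself a trigger — this domain ends here.
Targets with no active source: positions 8 9 stay [-nasal].
[+nasal] positions on the surface: 2 3 5 6 11 13 14 15.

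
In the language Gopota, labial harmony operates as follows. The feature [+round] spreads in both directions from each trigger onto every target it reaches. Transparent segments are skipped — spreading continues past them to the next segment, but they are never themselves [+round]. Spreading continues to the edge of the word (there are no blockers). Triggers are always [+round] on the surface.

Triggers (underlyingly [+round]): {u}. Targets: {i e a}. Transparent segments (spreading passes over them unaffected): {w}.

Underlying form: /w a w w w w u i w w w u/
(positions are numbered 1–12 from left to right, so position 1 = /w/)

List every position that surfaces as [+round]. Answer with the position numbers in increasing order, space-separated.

From /u/ at 7 rightward: 8 /i/ → [+round]; 9 /w/ transparent; 10 /w/ transparent; 11 /w/ transparent; 12 /u/ is itself a trigger — this domain ends here.
From /u/ at 7 leftward: 6 /w/ transparent; 5 /w/ transparent; 4 /w/ transparent; 3 /w/ transparent; 2 /a/ → [+round]; 1 /w/ transparent; word edge.
From /u/ at 12 rightward: word edge.
From /u/ at 12 leftward: 11 /w/ transparent; 10 /w/ transparent; 9 /w/ transparent; 8 /i/ → [+round]; 7 /u/ is itself a trigger — this domain ends here.

2 7 8 12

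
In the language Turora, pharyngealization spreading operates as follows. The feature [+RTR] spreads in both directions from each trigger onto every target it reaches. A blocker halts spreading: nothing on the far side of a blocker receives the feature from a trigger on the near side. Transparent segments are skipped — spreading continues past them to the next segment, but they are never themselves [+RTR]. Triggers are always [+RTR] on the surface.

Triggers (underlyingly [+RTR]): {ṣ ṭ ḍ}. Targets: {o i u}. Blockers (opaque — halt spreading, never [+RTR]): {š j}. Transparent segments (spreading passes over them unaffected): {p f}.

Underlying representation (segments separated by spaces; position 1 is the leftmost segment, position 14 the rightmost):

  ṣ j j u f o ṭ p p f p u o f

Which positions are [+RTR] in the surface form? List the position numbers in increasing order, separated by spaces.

From /ṣ/ at 1 rightward: 2 /j/ blocks.
From /ṣ/ at 1 leftward: word edge.
From /ṭ/ at 7 rightward: 8 /p/ transparent; 9 /p/ transparent; 10 /f/ transparent; 11 /p/ transparent; 12 /u/ → [+RTR]; 13 /o/ → [+RTR]; 14 /f/ transparent; word edge.
From /ṭ/ at 7 leftward: 6 /o/ → [+RTR]; 5 /f/ transparent; 4 /u/ → [+RTR]; 3 /j/ blocks.

1 4 6 7 12 13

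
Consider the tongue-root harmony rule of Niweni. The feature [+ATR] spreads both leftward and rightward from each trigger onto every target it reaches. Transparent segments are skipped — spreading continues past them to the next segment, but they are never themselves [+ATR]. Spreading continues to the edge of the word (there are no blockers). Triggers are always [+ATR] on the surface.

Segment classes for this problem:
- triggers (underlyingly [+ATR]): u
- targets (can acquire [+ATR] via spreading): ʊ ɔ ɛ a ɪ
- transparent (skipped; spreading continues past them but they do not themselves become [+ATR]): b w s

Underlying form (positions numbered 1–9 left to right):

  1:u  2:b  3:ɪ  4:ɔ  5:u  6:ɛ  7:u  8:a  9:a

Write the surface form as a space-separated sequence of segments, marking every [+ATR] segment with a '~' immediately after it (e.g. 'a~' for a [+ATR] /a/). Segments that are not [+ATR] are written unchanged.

u~ b ɪ~ ɔ~ u~ ɛ~ u~ a~ a~

From /u/ at 1 rightward: 2 /b/ transparent; 3 /ɪ/ → [+ATR]; 4 /ɔ/ → [+ATR]; 5 /u/ is itself a trigger — this domain ends here.
From /u/ at 1 leftward: word edge.
From /u/ at 5 rightward: 6 /ɛ/ → [+ATR]; 7 /u/ is itself a trigger — this domain ends here.
From /u/ at 5 leftward: 4 /ɔ/ → [+ATR]; 3 /ɪ/ → [+ATR]; 2 /b/ transparent; 1 /u/ is itself a trigger — this domain ends here.
From /u/ at 7 rightward: 8 /a/ → [+ATR]; 9 /a/ → [+ATR]; word edge.
From /u/ at 7 leftward: 6 /ɛ/ → [+ATR]; 5 /u/ is itself a trigger — this domain ends here.
[+ATR] positions on the surface: 1 3 4 5 6 7 8 9.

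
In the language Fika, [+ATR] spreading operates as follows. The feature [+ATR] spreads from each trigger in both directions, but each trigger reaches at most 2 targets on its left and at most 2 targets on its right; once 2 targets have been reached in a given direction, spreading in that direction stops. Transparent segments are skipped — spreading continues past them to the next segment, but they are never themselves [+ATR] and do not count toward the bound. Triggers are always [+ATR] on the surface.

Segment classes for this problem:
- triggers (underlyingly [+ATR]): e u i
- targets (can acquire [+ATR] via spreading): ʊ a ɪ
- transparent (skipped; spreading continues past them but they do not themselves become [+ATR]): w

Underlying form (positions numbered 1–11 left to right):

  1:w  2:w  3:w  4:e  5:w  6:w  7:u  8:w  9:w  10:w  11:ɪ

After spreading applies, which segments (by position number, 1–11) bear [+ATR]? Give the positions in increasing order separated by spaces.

From /e/ at 4 rightward: 5 /w/ transparent; 6 /w/ transparent; 7 /u/ is itself a trigger — this domain ends here.
From /e/ at 4 leftward: 3 /w/ transparent; 2 /w/ transparent; 1 /w/ transparent; word edge.
From /u/ at 7 rightward: 8 /w/ transparent; 9 /w/ transparent; 10 /w/ transparent; 11 /ɪ/ → [+ATR]; word edge.
From /u/ at 7 leftward: 6 /w/ transparent; 5 /w/ transparent; 4 /e/ is itself a trigger — this domain ends here.

4 7 11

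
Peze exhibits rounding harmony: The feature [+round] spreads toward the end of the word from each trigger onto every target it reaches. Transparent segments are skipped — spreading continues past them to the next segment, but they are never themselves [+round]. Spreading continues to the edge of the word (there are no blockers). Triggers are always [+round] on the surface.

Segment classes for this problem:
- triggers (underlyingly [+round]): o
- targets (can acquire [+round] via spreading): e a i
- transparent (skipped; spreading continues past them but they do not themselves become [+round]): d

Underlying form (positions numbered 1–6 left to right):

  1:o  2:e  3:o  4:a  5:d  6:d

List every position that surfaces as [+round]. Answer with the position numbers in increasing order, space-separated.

1 2 3 4

From /o/ at 1 rightward: 2 /e/ → [+round]; 3 /o/ is itself a trigger — this domain ends here.
From /o/ at 3 rightward: 4 /a/ → [+round]; 5 /d/ transparent; 6 /d/ transparent; word edge.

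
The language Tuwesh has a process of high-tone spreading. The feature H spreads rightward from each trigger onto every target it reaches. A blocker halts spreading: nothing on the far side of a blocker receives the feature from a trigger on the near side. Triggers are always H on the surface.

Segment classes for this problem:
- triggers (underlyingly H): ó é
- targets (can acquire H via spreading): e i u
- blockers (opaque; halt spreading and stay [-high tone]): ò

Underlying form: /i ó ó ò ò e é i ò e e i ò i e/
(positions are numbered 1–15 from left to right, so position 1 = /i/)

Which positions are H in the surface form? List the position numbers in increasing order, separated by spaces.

From /ó/ at 2 rightward: 3 /ó/ is itself a trigger — this domain ends here.
From /ó/ at 3 rightward: 4 /ò/ blocks.
From /é/ at 7 rightward: 8 /i/ → H; 9 /ò/ blocks.
Targets with no active source: positions 1 6 10 11 12 14 15 stay [-high tone].

2 3 7 8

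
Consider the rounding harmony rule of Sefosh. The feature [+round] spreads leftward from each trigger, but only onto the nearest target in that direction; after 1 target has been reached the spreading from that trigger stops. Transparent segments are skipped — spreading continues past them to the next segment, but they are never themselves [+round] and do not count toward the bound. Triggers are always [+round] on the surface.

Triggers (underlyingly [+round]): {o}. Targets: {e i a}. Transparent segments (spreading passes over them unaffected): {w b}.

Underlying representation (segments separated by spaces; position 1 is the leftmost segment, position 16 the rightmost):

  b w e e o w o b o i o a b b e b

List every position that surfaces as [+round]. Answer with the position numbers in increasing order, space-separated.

From /o/ at 5 leftward: 4 /e/ → [+round]; bound reached.
From /o/ at 7 leftward: 6 /w/ transparent; 5 /o/ is itself a trigger — this domain ends here.
From /o/ at 9 leftward: 8 /b/ transparent; 7 /o/ is itself a trigger — this domain ends here.
From /o/ at 11 leftward: 10 /i/ → [+round]; bound reached.
Targets with no active source: positions 3 12 15 stay [-round].

4 5 7 9 10 11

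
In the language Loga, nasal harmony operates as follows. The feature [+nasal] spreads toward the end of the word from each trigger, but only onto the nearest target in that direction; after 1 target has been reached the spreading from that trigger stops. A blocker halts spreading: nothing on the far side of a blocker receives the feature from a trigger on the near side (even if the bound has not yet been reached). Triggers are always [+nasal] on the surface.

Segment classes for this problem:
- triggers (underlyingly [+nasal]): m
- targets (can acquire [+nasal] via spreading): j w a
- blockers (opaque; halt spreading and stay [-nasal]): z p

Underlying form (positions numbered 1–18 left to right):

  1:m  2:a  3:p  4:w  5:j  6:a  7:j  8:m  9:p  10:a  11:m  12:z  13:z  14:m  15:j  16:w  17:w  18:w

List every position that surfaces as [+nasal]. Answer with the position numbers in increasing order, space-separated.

1 2 8 11 14 15

From /m/ at 1 rightward: 2 /a/ → [+nasal]; bound reached.
From /m/ at 8 rightward: 9 /p/ blocks.
From /m/ at 11 rightward: 12 /z/ blocks.
From /m/ at 14 rightward: 15 /j/ → [+nasal]; bound reached.
Targets with no active source: positions 4 5 6 7 10 16 17 18 stay [-nasal].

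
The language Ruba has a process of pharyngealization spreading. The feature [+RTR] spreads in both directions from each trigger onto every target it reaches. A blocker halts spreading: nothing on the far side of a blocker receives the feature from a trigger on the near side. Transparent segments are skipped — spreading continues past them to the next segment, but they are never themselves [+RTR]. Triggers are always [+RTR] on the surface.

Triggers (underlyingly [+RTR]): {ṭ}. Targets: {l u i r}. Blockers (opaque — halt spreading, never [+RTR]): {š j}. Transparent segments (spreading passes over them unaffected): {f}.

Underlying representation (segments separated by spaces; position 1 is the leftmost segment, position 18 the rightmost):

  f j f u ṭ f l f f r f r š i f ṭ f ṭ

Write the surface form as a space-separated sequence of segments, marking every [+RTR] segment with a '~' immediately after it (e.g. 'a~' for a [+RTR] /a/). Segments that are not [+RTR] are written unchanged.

f j f u~ ṭ~ f l~ f f r~ f r~ š i~ f ṭ~ f ṭ~

From /ṭ/ at 5 rightward: 6 /f/ transparent; 7 /l/ → [+RTR]; 8 /f/ transparent; 9 /f/ transparent; 10 /r/ → [+RTR]; 11 /f/ transparent; 12 /r/ → [+RTR]; 13 /š/ blocks.
From /ṭ/ at 5 leftward: 4 /u/ → [+RTR]; 3 /f/ transparent; 2 /j/ blocks.
From /ṭ/ at 16 rightward: 17 /f/ transparent; 18 /ṭ/ is itself a trigger — this domain ends here.
From /ṭ/ at 16 leftward: 15 /f/ transparent; 14 /i/ → [+RTR]; 13 /š/ blocks.
From /ṭ/ at 18 rightward: word edge.
From /ṭ/ at 18 leftward: 17 /f/ transparent; 16 /ṭ/ is itself a trigger — this domain ends here.
[+RTR] positions on the surface: 4 5 7 10 12 14 16 18.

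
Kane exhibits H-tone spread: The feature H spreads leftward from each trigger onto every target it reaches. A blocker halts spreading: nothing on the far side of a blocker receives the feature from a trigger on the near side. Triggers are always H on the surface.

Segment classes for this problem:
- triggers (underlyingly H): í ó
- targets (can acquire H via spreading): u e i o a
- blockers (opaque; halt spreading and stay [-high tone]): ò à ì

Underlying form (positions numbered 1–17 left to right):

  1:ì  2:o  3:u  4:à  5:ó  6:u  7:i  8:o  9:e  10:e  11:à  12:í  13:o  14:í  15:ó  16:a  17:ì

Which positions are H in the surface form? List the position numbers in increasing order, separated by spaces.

From /ó/ at 5 leftward: 4 /à/ blocks.
From /í/ at 12 leftward: 11 /à/ blocks.
From /í/ at 14 leftward: 13 /o/ → H; 12 /í/ is itself a trigger — this domain ends here.
From /ó/ at 15 leftward: 14 /í/ is itself a trigger — this domain ends here.
Targets with no active source: positions 2 3 6 7 8 9 10 16 stay [-high tone].

5 12 13 14 15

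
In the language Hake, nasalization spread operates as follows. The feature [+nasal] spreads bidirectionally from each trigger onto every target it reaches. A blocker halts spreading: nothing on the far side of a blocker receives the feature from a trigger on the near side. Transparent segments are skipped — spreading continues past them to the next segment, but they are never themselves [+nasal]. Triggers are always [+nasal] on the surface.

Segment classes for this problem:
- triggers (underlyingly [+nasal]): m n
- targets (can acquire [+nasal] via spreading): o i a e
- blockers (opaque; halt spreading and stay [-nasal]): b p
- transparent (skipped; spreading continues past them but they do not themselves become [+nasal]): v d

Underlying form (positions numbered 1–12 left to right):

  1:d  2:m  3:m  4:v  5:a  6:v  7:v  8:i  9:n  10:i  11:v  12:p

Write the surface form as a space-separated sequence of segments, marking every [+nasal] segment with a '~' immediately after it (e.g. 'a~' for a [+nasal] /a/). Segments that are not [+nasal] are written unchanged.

d m~ m~ v a~ v v i~ n~ i~ v p

From /m/ at 2 rightward: 3 /m/ is itself a trigger — this domain ends here.
From /m/ at 2 leftward: 1 /d/ transparent; word edge.
From /m/ at 3 rightward: 4 /v/ transparent; 5 /a/ → [+nasal]; 6 /v/ transparent; 7 /v/ transparent; 8 /i/ → [+nasal]; 9 /n/ is itself a trigger — this domain ends here.
From /m/ at 3 leftward: 2 /m/ is itself a trigger — this domain ends here.
From /n/ at 9 rightward: 10 /i/ → [+nasal]; 11 /v/ transparent; 12 /p/ blocks.
From /n/ at 9 leftward: 8 /i/ → [+nasal]; 7 /v/ transparent; 6 /v/ transparent; 5 /a/ → [+nasal]; 4 /v/ transparent; 3 /m/ is itself a trigger — this domain ends here.
[+nasal] positions on the surface: 2 3 5 8 9 10.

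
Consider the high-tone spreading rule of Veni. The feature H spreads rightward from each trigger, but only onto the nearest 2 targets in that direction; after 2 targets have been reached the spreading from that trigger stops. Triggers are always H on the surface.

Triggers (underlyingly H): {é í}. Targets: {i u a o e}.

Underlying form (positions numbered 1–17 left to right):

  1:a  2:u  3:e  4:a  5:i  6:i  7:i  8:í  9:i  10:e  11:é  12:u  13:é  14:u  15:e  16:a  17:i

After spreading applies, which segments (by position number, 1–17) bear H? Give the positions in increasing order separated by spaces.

From /í/ at 8 rightward: 9 /i/ → H; 10 /e/ → H; bound reached.
From /é/ at 11 rightward: 12 /u/ → H; 13 /é/ is itself a trigger — this domain ends here.
From /é/ at 13 rightward: 14 /u/ → H; 15 /e/ → H; bound reached.
Targets with no active source: positions 1 2 3 4 5 6 7 16 17 stay [-high tone].

8 9 10 11 12 13 14 15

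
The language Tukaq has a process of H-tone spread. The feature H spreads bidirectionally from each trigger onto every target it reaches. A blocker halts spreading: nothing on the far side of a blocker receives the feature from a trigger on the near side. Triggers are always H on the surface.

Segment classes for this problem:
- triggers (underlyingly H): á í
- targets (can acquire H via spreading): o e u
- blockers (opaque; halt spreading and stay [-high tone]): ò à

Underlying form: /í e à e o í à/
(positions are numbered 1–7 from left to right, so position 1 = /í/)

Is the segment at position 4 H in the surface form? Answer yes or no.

From /í/ at 1 rightward: 2 /e/ → H; 3 /à/ blocks.
From /í/ at 1 leftward: word edge.
From /í/ at 6 rightward: 7 /à/ blocks.
From /í/ at 6 leftward: 5 /o/ → H; 4 /e/ → H; 3 /à/ blocks.
H positions on the surface: 1 2 4 5 6.

yes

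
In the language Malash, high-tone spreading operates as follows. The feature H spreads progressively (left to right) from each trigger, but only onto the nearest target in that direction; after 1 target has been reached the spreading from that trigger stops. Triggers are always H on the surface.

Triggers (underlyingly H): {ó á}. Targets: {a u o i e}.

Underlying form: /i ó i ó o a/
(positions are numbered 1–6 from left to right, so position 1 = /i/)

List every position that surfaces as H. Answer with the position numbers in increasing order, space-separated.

2 3 4 5

From /ó/ at 2 rightward: 3 /i/ → H; bound reached.
From /ó/ at 4 rightward: 5 /o/ → H; bound reached.
Targets with no active source: positions 1 6 stay [-high tone].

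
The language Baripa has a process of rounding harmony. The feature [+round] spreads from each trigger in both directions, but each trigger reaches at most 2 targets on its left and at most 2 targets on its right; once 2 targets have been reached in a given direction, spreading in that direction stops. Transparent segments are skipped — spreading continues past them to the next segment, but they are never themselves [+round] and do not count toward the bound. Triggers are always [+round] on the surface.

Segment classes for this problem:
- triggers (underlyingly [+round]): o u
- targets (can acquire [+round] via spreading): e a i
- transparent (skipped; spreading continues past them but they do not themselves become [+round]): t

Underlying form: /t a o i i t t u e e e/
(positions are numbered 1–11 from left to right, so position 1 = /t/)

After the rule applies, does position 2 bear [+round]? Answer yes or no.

yes

From /o/ at 3 rightward: 4 /i/ → [+round]; 5 /i/ → [+round]; bound reached.
From /o/ at 3 leftward: 2 /a/ → [+round]; 1 /t/ transparent; word edge.
From /u/ at 8 rightward: 9 /e/ → [+round]; 10 /e/ → [+round]; bound reached.
From /u/ at 8 leftward: 7 /t/ transparent; 6 /t/ transparent; 5 /i/ → [+round]; 4 /i/ → [+round]; bound reached.
Target with no active source: position 11 stays [-round].
[+round] positions on the surface: 2 3 4 5 8 9 10.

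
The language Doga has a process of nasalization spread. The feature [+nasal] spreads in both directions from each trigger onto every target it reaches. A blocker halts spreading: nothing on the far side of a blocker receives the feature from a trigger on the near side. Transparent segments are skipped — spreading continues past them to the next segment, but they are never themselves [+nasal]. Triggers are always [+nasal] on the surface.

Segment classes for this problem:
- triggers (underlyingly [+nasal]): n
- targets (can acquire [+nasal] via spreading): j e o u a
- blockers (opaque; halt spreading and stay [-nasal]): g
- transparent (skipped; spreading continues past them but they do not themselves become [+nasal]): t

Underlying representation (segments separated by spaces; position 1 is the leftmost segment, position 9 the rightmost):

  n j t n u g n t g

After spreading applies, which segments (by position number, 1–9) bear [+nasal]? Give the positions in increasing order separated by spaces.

1 2 4 5 7

From /n/ at 1 rightward: 2 /j/ → [+nasal]; 3 /t/ transparent; 4 /n/ is itself a trigger — this domain ends here.
From /n/ at 1 leftward: word edge.
From /n/ at 4 rightward: 5 /u/ → [+nasal]; 6 /g/ blocks.
From /n/ at 4 leftward: 3 /t/ transparent; 2 /j/ → [+nasal]; 1 /n/ is itself a trigger — this domain ends here.
From /n/ at 7 rightward: 8 /t/ transparent; 9 /g/ blocks.
From /n/ at 7 leftward: 6 /g/ blocks.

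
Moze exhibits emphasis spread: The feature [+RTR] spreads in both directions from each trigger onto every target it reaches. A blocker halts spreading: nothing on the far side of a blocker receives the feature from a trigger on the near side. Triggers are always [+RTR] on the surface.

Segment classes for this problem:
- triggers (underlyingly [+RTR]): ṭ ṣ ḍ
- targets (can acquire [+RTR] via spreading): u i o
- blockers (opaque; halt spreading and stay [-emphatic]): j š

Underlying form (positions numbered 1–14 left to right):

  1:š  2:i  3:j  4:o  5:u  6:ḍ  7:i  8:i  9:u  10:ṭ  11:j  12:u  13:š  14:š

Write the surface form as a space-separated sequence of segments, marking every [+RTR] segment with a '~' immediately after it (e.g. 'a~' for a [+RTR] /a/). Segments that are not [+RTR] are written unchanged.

From /ḍ/ at 6 rightward: 7 /i/ → [+RTR]; 8 /i/ → [+RTR]; 9 /u/ → [+RTR]; 10 /ṭ/ is itself a trigger — this domain ends here.
From /ḍ/ at 6 leftward: 5 /u/ → [+RTR]; 4 /o/ → [+RTR]; 3 /j/ blocks.
From /ṭ/ at 10 rightward: 11 /j/ blocks.
From /ṭ/ at 10 leftward: 9 /u/ → [+RTR]; 8 /i/ → [+RTR]; 7 /i/ → [+RTR]; 6 /ḍ/ is itself a trigger — this domain ends here.
Targets with no active source: positions 2 12 stay [-emphatic].
[+RTR] positions on the surface: 4 5 6 7 8 9 10.

š i j o~ u~ ḍ~ i~ i~ u~ ṭ~ j u š š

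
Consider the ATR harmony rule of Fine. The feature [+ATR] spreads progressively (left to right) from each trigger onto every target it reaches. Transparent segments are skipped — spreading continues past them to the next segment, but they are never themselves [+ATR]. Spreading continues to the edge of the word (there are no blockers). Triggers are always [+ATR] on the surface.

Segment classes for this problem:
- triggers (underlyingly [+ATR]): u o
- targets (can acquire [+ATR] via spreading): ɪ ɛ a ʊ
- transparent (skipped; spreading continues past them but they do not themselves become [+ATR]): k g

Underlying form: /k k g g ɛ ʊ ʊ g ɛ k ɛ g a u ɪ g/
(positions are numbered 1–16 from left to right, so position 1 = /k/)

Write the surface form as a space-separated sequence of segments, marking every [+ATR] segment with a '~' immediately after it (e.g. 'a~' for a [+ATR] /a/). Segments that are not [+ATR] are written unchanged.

From /u/ at 14 rightward: 15 /ɪ/ → [+ATR]; 16 /g/ transparent; word edge.
Targets with no active source: positions 5 6 7 9 11 13 stay [-ATR].
[+ATR] positions on the surface: 14 15.

k k g g ɛ ʊ ʊ g ɛ k ɛ g a u~ ɪ~ g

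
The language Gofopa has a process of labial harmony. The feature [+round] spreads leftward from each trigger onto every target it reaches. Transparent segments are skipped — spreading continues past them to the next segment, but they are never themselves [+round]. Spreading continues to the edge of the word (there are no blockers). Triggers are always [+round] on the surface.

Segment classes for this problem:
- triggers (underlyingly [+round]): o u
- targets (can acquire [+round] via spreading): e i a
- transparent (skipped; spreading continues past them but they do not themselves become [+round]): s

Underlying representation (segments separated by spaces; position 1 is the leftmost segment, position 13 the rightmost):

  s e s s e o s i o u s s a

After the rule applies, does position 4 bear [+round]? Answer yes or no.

no

From /o/ at 6 leftward: 5 /e/ → [+round]; 4 /s/ transparent; 3 /s/ transparent; 2 /e/ → [+round]; 1 /s/ transparent; word edge.
From /o/ at 9 leftward: 8 /i/ → [+round]; 7 /s/ transparent; 6 /o/ is itself a trigger — this domain ends here.
From /u/ at 10 leftward: 9 /o/ is itself a trigger — this domain ends here.
Target with no active source: position 13 stays [-round].
[+round] positions on the surface: 2 5 6 8 9 10.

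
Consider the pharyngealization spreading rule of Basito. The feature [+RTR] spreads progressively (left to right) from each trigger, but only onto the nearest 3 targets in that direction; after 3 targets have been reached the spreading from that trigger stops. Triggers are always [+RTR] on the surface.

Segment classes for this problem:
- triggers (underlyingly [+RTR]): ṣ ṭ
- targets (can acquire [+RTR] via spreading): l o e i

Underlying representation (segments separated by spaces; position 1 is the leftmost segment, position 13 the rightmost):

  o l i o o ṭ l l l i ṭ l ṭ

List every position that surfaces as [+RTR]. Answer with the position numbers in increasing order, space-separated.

6 7 8 9 11 12 13

From /ṭ/ at 6 rightward: 7 /l/ → [+RTR]; 8 /l/ → [+RTR]; 9 /l/ → [+RTR]; bound reached.
From /ṭ/ at 11 rightward: 12 /l/ → [+RTR]; 13 /ṭ/ is itself a trigger — this domain ends here.
From /ṭ/ at 13 rightward: word edge.
Targets with no active source: positions 1 2 3 4 5 10 stay [-emphatic].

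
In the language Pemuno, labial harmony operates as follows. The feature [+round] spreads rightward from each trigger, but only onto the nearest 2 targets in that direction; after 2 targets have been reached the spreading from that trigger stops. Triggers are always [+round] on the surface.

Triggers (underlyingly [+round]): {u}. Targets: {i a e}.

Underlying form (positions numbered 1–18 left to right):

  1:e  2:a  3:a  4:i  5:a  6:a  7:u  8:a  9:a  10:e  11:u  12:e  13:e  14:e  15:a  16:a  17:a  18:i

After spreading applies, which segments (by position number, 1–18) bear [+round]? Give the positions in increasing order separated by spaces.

7 8 9 11 12 13

From /u/ at 7 rightward: 8 /a/ → [+round]; 9 /a/ → [+round]; bound reached.
From /u/ at 11 rightward: 12 /e/ → [+round]; 13 /e/ → [+round]; bound reached.
Targets with no active source: positions 1 2 3 4 5 6 10 14 15 16 17 18 stay [-round].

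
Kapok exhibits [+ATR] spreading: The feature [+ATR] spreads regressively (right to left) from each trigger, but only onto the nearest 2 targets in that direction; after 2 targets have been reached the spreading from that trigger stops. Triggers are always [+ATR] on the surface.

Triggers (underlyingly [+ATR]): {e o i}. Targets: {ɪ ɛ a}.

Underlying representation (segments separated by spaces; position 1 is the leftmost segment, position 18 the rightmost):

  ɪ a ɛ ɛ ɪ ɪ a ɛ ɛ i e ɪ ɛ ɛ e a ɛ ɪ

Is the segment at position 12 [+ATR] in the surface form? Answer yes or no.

no

From /i/ at 10 leftward: 9 /ɛ/ → [+ATR]; 8 /ɛ/ → [+ATR]; bound reached.
From /e/ at 11 leftward: 10 /i/ is itself a trigger — this domain ends here.
From /e/ at 15 leftward: 14 /ɛ/ → [+ATR]; 13 /ɛ/ → [+ATR]; bound reached.
Targets with no active source: positions 1 2 3 4 5 6 7 12 16 17 18 stay [-ATR].
[+ATR] positions on the surface: 8 9 10 11 13 14 15.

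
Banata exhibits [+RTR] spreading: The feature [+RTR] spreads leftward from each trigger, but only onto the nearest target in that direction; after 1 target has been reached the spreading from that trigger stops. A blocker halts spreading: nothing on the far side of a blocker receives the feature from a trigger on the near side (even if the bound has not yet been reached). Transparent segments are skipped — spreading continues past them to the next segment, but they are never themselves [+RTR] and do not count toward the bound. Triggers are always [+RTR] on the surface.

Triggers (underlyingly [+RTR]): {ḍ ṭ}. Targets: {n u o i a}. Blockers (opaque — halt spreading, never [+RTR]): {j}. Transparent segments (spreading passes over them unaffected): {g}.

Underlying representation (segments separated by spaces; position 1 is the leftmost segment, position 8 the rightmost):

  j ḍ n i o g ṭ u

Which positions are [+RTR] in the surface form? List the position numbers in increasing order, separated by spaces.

From /ḍ/ at 2 leftward: 1 /j/ blocks.
From /ṭ/ at 7 leftward: 6 /g/ transparent; 5 /o/ → [+RTR]; bound reached.
Targets with no active source: positions 3 4 8 stay [-emphatic].

2 5 7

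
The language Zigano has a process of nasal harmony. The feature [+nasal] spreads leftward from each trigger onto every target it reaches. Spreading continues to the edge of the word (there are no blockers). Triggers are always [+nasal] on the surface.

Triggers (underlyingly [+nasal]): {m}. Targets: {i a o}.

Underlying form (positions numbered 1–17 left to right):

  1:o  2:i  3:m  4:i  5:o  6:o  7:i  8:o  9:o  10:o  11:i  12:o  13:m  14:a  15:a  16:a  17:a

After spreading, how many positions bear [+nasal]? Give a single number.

13

From /m/ at 3 leftward: 2 /i/ → [+nasal]; 1 /o/ → [+nasal]; word edge.
From /m/ at 13 leftward: 12 /o/ → [+nasal]; 11 /i/ → [+nasal]; 10 /o/ → [+nasal]; 9 /o/ → [+nasal]; 8 /o/ → [+nasal]; 7 /i/ → [+nasal]; 6 /o/ → [+nasal]; 5 /o/ → [+nasal]; 4 /i/ → [+nasal]; 3 /m/ is itself a trigger — this domain ends here.
Targets with no active source: positions 14 15 16 17 stay [-nasal].
[+nasal] positions on the surface: 1 2 3 4 5 6 7 8 9 10 11 12 13.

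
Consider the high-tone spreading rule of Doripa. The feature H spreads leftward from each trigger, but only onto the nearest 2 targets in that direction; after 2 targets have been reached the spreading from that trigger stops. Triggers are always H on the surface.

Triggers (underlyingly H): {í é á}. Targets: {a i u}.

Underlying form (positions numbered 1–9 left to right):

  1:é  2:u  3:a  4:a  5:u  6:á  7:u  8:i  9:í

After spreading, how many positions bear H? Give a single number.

7

From /é/ at 1 leftward: word edge.
From /á/ at 6 leftward: 5 /u/ → H; 4 /a/ → H; bound reached.
From /í/ at 9 leftward: 8 /i/ → H; 7 /u/ → H; bound reached.
Targets with no active source: positions 2 3 stay [-high tone].
H positions on the surface: 1 4 5 6 7 8 9.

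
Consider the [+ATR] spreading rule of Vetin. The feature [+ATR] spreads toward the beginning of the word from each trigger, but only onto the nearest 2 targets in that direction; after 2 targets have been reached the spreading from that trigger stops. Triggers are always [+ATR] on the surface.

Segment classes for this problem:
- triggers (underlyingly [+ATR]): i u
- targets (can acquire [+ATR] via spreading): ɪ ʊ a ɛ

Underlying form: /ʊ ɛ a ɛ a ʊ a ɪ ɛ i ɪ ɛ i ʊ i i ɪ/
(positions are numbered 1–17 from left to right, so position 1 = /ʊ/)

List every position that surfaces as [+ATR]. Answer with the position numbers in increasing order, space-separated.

From /i/ at 10 leftward: 9 /ɛ/ → [+ATR]; 8 /ɪ/ → [+ATR]; bound reached.
From /i/ at 13 leftward: 12 /ɛ/ → [+ATR]; 11 /ɪ/ → [+ATR]; bound reached.
From /i/ at 15 leftward: 14 /ʊ/ → [+ATR]; 13 /i/ is itself a trigger — this domain ends here.
From /i/ at 16 leftward: 15 /i/ is itself a trigger — this domain ends here.
Targets with no active source: positions 1 2 3 4 5 6 7 17 stay [-ATR].

8 9 10 11 12 13 14 15 16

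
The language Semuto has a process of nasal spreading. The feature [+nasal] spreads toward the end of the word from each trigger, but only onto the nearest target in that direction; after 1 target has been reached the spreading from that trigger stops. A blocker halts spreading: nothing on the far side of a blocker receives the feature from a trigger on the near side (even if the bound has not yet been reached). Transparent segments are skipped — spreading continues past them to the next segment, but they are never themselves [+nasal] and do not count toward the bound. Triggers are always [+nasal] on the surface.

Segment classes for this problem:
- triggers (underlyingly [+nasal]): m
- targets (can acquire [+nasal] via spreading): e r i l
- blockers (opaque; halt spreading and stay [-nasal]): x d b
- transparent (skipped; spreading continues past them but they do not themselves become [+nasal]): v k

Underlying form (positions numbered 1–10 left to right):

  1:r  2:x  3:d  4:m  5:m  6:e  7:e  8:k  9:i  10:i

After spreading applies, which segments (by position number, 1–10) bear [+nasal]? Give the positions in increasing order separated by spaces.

From /m/ at 4 rightward: 5 /m/ is itself a trigger — this domain ends here.
From /m/ at 5 rightward: 6 /e/ → [+nasal]; bound reached.
Targets with no active source: positions 1 7 9 10 stay [-nasal].

4 5 6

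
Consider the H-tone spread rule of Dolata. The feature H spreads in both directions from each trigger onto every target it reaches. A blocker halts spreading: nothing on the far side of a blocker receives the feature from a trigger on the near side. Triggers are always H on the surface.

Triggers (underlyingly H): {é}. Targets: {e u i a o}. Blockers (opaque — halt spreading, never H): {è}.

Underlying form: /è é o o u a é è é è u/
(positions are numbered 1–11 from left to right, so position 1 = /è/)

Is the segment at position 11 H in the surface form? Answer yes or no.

no

From /é/ at 2 rightward: 3 /o/ → H; 4 /o/ → H; 5 /u/ → H; 6 /a/ → H; 7 /é/ is itself a trigger — this domain ends here.
From /é/ at 2 leftward: 1 /è/ blocks.
From /é/ at 7 rightward: 8 /è/ blocks.
From /é/ at 7 leftward: 6 /a/ → H; 5 /u/ → H; 4 /o/ → H; 3 /o/ → H; 2 /é/ is itself a trigger — this domain ends here.
From /é/ at 9 rightward: 10 /è/ blocks.
From /é/ at 9 leftward: 8 /è/ blocks.
Target with no active source: position 11 stays [-high tone].
H positions on the surface: 2 3 4 5 6 7 9.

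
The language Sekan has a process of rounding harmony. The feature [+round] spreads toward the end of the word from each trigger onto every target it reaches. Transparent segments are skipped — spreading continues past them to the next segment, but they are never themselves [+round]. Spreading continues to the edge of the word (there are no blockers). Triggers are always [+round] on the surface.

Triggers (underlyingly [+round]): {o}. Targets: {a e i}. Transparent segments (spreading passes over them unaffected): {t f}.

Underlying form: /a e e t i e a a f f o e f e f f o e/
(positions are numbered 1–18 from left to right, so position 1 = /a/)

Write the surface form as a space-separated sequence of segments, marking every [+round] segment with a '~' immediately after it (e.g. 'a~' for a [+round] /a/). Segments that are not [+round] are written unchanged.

From /o/ at 11 rightward: 12 /e/ → [+round]; 13 /f/ transparent; 14 /e/ → [+round]; 15 /f/ transparent; 16 /f/ transparent; 17 /o/ is itself a trigger — this domain ends here.
From /o/ at 17 rightward: 18 /e/ → [+round]; word edge.
Targets with no active source: positions 1 2 3 5 6 7 8 stay [-round].
[+round] positions on the surface: 11 12 14 17 18.

a e e t i e a a f f o~ e~ f e~ f f o~ e~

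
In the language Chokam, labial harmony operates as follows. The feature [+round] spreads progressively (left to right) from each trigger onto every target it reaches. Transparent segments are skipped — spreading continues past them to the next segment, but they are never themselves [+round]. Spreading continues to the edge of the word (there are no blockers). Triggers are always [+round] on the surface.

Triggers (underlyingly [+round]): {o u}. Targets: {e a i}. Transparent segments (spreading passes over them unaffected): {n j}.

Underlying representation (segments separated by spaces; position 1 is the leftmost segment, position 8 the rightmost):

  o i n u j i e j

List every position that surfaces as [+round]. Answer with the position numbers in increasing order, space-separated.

From /o/ at 1 rightward: 2 /i/ → [+round]; 3 /n/ transparent; 4 /u/ is itself a trigger — this domain ends here.
From /u/ at 4 rightward: 5 /j/ transparent; 6 /i/ → [+round]; 7 /e/ → [+round]; 8 /j/ transparent; word edge.

1 2 4 6 7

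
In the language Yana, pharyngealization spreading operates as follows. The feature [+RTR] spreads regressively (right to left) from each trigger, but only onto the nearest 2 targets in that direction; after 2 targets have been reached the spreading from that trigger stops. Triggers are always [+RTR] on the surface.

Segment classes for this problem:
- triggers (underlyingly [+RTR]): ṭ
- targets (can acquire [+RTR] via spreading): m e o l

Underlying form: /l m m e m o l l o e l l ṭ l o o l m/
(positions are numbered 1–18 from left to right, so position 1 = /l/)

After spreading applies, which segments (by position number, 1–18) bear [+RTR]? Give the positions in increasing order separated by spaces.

From /ṭ/ at 13 leftward: 12 /l/ → [+RTR]; 11 /l/ → [+RTR]; bound reached.
Targets with no active source: positions 1 2 3 4 5 6 7 8 9 10 14 15 16 17 18 stay [-emphatic].

11 12 13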